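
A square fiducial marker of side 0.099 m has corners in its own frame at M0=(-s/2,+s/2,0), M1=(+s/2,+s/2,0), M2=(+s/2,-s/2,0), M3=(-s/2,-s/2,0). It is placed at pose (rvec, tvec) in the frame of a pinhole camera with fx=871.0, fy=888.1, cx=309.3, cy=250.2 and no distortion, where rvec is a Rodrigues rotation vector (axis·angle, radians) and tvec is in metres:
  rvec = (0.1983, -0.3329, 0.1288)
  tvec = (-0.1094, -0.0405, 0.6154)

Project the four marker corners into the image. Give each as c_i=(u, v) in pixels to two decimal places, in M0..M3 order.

c0=(74.64, 254.66) c1=(213.00, 267.15) c2=(232.20, 130.50) c3=(90.94, 109.93)

Intrinsics K: fx=871.0, fy=888.1, cx=309.3, cy=250.2
Marker side s = 0.099 m; corners in marker frame (Z=0):
  M0 = (-0.0495, +0.0495, 0)
  M1 = (+0.0495, +0.0495, 0)
  M2 = (+0.0495, -0.0495, 0)
  M3 = (-0.0495, -0.0495, 0)
rvec = (0.1983, -0.3329, 0.1288), |rvec| = θ = 0.40833 rad = 23.396°
Rodrigues: sinθ=0.39708, 1−cosθ=0.08222; R = I + sinθ·[k]× + (1−cosθ)·[k]×²:
    [+0.93717 -0.15780 -0.31113]
    [+0.09270 +0.97243 -0.21398]
    [+0.33632 +0.17169 +0.92596]
t = (-0.1094, -0.0405, 0.6154) m
M0: Pc = R·M0+t = (-0.16360, +0.00305, +0.60725); u = 871.0·(-0.16360)/0.60725 + 309.3 = 74.6413, v = 888.1·(+0.00305)/0.60725 + 250.2 = 254.6557
M1: Pc = R·M1+t = (-0.07082, +0.01222, +0.64055); u = 871.0·(-0.07082)/0.64055 + 309.3 = 212.9992, v = 888.1·(+0.01222)/0.64055 + 250.2 = 267.1481
M2: Pc = R·M2+t = (-0.05520, -0.08405, +0.62355); u = 871.0·(-0.05520)/0.62355 + 309.3 = 232.1961, v = 888.1·(-0.08405)/0.62355 + 250.2 = 130.4952
M3: Pc = R·M3+t = (-0.14798, -0.09322, +0.59025); u = 871.0·(-0.14798)/0.59025 + 309.3 = 90.9367, v = 888.1·(-0.09322)/0.59025 + 250.2 = 109.9345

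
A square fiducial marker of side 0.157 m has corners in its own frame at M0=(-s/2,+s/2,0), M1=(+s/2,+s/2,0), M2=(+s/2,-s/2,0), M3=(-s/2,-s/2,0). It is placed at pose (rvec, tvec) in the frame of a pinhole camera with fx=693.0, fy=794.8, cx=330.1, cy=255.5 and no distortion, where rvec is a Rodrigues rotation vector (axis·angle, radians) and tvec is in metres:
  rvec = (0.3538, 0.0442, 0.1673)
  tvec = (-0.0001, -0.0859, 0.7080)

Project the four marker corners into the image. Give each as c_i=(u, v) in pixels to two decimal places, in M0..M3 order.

Intrinsics K: fx=693.0, fy=794.8, cx=330.1, cy=255.5
Marker side s = 0.157 m; corners in marker frame (Z=0):
  M0 = (-0.0785, +0.0785, 0)
  M1 = (+0.0785, +0.0785, 0)
  M2 = (+0.0785, -0.0785, 0)
  M3 = (-0.0785, -0.0785, 0)
rvec = (0.3538, 0.0442, 0.1673), |rvec| = θ = 0.39385 rad = 22.566°
Rodrigues: sinθ=0.38375, 1−cosθ=0.07656; R = I + sinθ·[k]× + (1−cosθ)·[k]×²:
    [+0.98522 -0.15529 +0.07228]
    [+0.17073 +0.92440 -0.34107]
    [-0.01385 +0.34837 +0.93725]
t = (-0.0001, -0.0859, 0.7080) m
M0: Pc = R·M0+t = (-0.08963, -0.02674, +0.73643); u = 693.0·(-0.08963)/0.73643 + 330.1 = 245.7562, v = 794.8·(-0.02674)/0.73643 + 255.5 = 226.6446
M1: Pc = R·M1+t = (+0.06505, +0.00007, +0.73426); u = 693.0·(+0.06505)/0.73426 + 330.1 = 391.4943, v = 794.8·(+0.00007)/0.73426 + 255.5 = 255.5733
M2: Pc = R·M2+t = (+0.08943, -0.14506, +0.67957); u = 693.0·(+0.08943)/0.67957 + 330.1 = 421.2981, v = 794.8·(-0.14506)/0.67957 + 255.5 = 85.8378
M3: Pc = R·M3+t = (-0.06525, -0.17187, +0.68174); u = 693.0·(-0.06525)/0.68174 + 330.1 = 263.7727, v = 794.8·(-0.17187)/0.68174 + 255.5 = 55.1297

c0=(245.76, 226.64) c1=(391.49, 255.57) c2=(421.30, 85.84) c3=(263.77, 55.13)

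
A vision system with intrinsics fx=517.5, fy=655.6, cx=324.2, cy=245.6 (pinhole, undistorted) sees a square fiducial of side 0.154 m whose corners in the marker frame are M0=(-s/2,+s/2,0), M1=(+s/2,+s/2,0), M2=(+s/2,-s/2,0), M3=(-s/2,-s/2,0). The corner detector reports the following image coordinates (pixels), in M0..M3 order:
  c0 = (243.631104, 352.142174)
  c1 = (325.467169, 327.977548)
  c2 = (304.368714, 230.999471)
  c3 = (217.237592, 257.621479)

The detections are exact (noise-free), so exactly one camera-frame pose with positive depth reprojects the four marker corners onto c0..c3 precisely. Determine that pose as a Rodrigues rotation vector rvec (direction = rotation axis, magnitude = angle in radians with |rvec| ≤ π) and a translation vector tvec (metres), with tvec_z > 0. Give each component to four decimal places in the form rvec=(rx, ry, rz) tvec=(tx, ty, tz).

Intrinsics K: fx=517.5, fy=655.6, cx=324.2, cy=245.6
Marker side s = 0.154 m; corners in marker frame (Z=0):
  M0 = (-0.0770, +0.0770, 0)
  M1 = (+0.0770, +0.0770, 0)
  M2 = (+0.0770, -0.0770, 0)
  M3 = (-0.0770, -0.0770, 0)
Detected image corners:
  c0 = (243.631104, 352.142174) px
  c1 = (325.467169, 327.977548) px
  c2 = (304.368714, 230.999471) px
  c3 = (217.237592, 257.621479) px
Planar DLT: solve 8×8 A·h = b for H (H[2,2]=1):
  H  [+533.13502 +269.43008 +272.88452]
  H  [-180.59895 +745.11824 +293.79550]
  H  [-0.05465 +0.42234 +1.00000]
B = K⁻¹H; ‖b₁‖=1.095928, ‖b₂‖=1.095928; λ = 2/(‖b₁‖+‖b₂‖) = 0.912469, sign → tz>0 ⇒ λ=+0.912469
r₁ = λ·B[:,0] = (+0.97127,-0.23268,-0.04986); r₂ = λ·B[:,1] = (+0.23364,+0.89269,+0.38538)
r₃ = r₁×r₂ = (-0.04516,-0.38596,+0.92141); SVD([r₁ r₂ r₃]) → R = UVᵀ:
  R  [+0.97127 +0.23364 -0.04516]
  R  [-0.23268 +0.89269 -0.38596]
  R  [-0.04986 +0.38538 +0.92141]
t = (-0.09048, +0.06708, +0.91247) m
tr R = 2.785378; θ = arccos((tr R − 1)/2) = 0.467519 rad = 26.787°
axis k = ((R−Rᵀ)₃₂, (R−Rᵀ)₁₃, (R−Rᵀ)₂₁) / (2 sinθ) = (+0.855754, +0.005221, -0.517357)
rvec = θ·k = (+0.400081, +0.002441, -0.241874)

rvec=(0.4001, 0.0024, -0.2419) tvec=(-0.0905, 0.0671, 0.9125)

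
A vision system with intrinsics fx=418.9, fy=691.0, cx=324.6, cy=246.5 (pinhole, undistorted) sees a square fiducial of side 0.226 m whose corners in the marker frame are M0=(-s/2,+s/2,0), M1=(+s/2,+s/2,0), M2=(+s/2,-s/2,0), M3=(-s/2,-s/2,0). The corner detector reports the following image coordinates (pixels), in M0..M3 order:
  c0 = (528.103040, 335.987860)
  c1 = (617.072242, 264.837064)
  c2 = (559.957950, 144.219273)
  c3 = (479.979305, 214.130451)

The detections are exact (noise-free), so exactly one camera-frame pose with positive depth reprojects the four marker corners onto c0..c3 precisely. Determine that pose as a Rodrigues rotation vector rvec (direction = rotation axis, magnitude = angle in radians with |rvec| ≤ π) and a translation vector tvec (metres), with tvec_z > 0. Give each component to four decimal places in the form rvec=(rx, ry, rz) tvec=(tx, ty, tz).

Intrinsics K: fx=418.9, fy=691.0, cx=324.6, cy=246.5
Marker side s = 0.226 m; corners in marker frame (Z=0):
  M0 = (-0.1130, +0.1130, 0)
  M1 = (+0.1130, +0.1130, 0)
  M2 = (+0.1130, -0.1130, 0)
  M3 = (-0.1130, -0.1130, 0)
Detected image corners:
  c0 = (528.103040, 335.987860) px
  c1 = (617.072242, 264.837064) px
  c2 = (559.957950, 144.219273) px
  c3 = (479.979305, 214.130451) px
Planar DLT: solve 8×8 A·h = b for H (H[2,2]=1):
  H  [+281.24231 +32.31995 +544.38769]
  H  [-352.22858 +448.65265 +237.95320]
  H  [-0.16789 -0.36635 +1.00000]
B = K⁻¹H; ‖b₁‖=0.934298, ‖b₂‖=0.934298; λ = 2/(‖b₁‖+‖b₂‖) = 1.070323, sign → tz>0 ⇒ λ=+1.070323
r₁ = λ·B[:,0] = (+0.85784,-0.48148,-0.17969); r₂ = λ·B[:,1] = (+0.38642,+0.83482,-0.39212)
r₃ = r₁×r₂ = (+0.33881,+0.26693,+0.90220); SVD([r₁ r₂ r₃]) → R = UVᵀ:
  R  [+0.85784 +0.38642 +0.33881]
  R  [-0.48148 +0.83482 +0.26693]
  R  [-0.17969 -0.39212 +0.90220]
t = (+0.56157, -0.01324, +1.07032) m
tr R = 2.594851; θ = arccos((tr R − 1)/2) = 0.647779 rad = 37.115°
axis k = ((R−Rᵀ)₃₂, (R−Rᵀ)₁₃, (R−Rᵀ)₂₁) / (2 sinθ) = (-0.546097, +0.429636, -0.719160)
rvec = θ·k = (-0.353750, +0.278309, -0.465857)

rvec=(-0.3538, 0.2783, -0.4659) tvec=(0.5616, -0.0132, 1.0703)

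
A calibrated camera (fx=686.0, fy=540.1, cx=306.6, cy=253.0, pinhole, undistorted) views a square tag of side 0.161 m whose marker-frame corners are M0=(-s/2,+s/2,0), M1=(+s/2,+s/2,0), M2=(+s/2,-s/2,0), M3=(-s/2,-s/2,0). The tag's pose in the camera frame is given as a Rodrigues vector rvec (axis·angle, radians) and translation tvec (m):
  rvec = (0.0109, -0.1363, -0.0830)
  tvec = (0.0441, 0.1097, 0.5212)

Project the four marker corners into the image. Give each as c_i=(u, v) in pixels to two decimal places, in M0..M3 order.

Intrinsics K: fx=686.0, fy=540.1, cx=306.6, cy=253.0
Marker side s = 0.161 m; corners in marker frame (Z=0):
  M0 = (-0.0805, +0.0805, 0)
  M1 = (+0.0805, +0.0805, 0)
  M2 = (+0.0805, -0.0805, 0)
  M3 = (-0.0805, -0.0805, 0)
rvec = (0.0109, -0.1363, -0.0830), |rvec| = θ = 0.15995 rad = 9.165°
Rodrigues: sinθ=0.15927, 1−cosθ=0.01277; R = I + sinθ·[k]× + (1−cosθ)·[k]×²:
    [+0.98729 +0.08191 -0.13617]
    [-0.08339 +0.99650 -0.00521]
    [+0.13527 +0.01650 +0.99067]
t = (0.0441, 0.1097, 0.5212) m
M0: Pc = R·M0+t = (-0.02878, +0.19663, +0.51164); u = 686.0·(-0.02878)/0.51164 + 306.6 = 268.0070, v = 540.1·(+0.19663)/0.51164 + 253.0 = 460.5693
M1: Pc = R·M1+t = (+0.13017, +0.18321, +0.53342); u = 686.0·(+0.13017)/0.53342 + 306.6 = 474.0055, v = 540.1·(+0.18321)/0.53342 + 253.0 = 438.5011
M2: Pc = R·M2+t = (+0.11698, +0.02277, +0.53076); u = 686.0·(+0.11698)/0.53076 + 306.6 = 457.7996, v = 540.1·(+0.02277)/0.53076 + 253.0 = 276.1694
M3: Pc = R·M3+t = (-0.04197, +0.03619, +0.50898); u = 686.0·(-0.04197)/0.50898 + 306.6 = 250.0327, v = 540.1·(+0.03619)/0.50898 + 253.0 = 291.4069

c0=(268.01, 460.57) c1=(474.01, 438.50) c2=(457.80, 276.17) c3=(250.03, 291.41)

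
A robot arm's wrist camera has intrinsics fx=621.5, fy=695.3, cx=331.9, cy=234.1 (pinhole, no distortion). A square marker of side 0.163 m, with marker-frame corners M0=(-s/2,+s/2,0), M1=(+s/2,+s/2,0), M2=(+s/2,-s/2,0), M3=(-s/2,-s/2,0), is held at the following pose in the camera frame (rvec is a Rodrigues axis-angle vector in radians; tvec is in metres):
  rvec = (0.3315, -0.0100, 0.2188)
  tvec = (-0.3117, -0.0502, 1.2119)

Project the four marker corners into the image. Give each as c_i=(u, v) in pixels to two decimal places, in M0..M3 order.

Intrinsics K: fx=621.5, fy=695.3, cx=331.9, cy=234.1
Marker side s = 0.163 m; corners in marker frame (Z=0):
  M0 = (-0.0815, +0.0815, 0)
  M1 = (+0.0815, +0.0815, 0)
  M2 = (+0.0815, -0.0815, 0)
  M3 = (-0.0815, -0.0815, 0)
rvec = (0.3315, -0.0100, 0.2188), |rvec| = θ = 0.39732 rad = 22.765°
Rodrigues: sinθ=0.38695, 1−cosθ=0.07790; R = I + sinθ·[k]× + (1−cosθ)·[k]×²:
    [+0.97633 -0.21472 +0.02605]
    [+0.21145 +0.92215 -0.32393]
    [+0.04553 +0.32177 +0.94572]
t = (-0.3117, -0.0502, 1.2119) m
M0: Pc = R·M0+t = (-0.40877, +0.00772, +1.23441); u = 621.5·(-0.40877)/1.23441 + 331.9 = 126.0929, v = 695.3·(+0.00772)/1.23441 + 234.1 = 238.4494
M1: Pc = R·M1+t = (-0.24963, +0.04219, +1.24183); u = 621.5·(-0.24963)/1.24183 + 331.9 = 206.9682, v = 695.3·(+0.04219)/1.24183 + 234.1 = 257.7213
M2: Pc = R·M2+t = (-0.21463, -0.10812, +1.18939); u = 621.5·(-0.21463)/1.18939 + 331.9 = 219.7480, v = 695.3·(-0.10812)/1.18939 + 234.1 = 170.8934
M3: Pc = R·M3+t = (-0.37377, -0.14259, +1.18197); u = 621.5·(-0.37377)/1.18197 + 331.9 = 135.3642, v = 695.3·(-0.14259)/1.18197 + 234.1 = 150.2212

c0=(126.09, 238.45) c1=(206.97, 257.72) c2=(219.75, 170.89) c3=(135.36, 150.22)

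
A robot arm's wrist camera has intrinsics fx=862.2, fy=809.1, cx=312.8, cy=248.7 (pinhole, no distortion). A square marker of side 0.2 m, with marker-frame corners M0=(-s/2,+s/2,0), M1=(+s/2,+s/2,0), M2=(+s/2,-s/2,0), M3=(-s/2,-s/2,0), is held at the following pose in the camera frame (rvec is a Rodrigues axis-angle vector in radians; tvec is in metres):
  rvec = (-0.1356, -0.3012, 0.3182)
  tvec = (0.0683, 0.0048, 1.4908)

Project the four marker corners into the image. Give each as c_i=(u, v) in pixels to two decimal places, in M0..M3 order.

Intrinsics K: fx=862.2, fy=809.1, cx=312.8, cy=248.7
Marker side s = 0.2 m; corners in marker frame (Z=0):
  M0 = (-0.1000, +0.1000, 0)
  M1 = (+0.1000, +0.1000, 0)
  M2 = (+0.1000, -0.1000, 0)
  M3 = (-0.1000, -0.1000, 0)
rvec = (-0.1356, -0.3012, 0.3182), |rvec| = θ = 0.45865 rad = 26.279°
Rodrigues: sinθ=0.44274, 1−cosθ=0.10335; R = I + sinθ·[k]× + (1−cosθ)·[k]×²:
    [+0.90568 -0.28709 -0.31195]
    [+0.32723 +0.94122 +0.08381]
    [+0.26955 -0.17798 +0.94640]
t = (0.0683, 0.0048, 1.4908) m
M0: Pc = R·M0+t = (-0.05098, +0.06620, +1.44605); u = 862.2·(-0.05098)/1.44605 + 312.8 = 282.4046, v = 809.1·(+0.06620)/1.44605 + 248.7 = 285.7403
M1: Pc = R·M1+t = (+0.13016, +0.13164, +1.49996); u = 862.2·(+0.13016)/1.49996 + 312.8 = 387.6175, v = 809.1·(+0.13164)/1.49996 + 248.7 = 319.7113
M2: Pc = R·M2+t = (+0.18758, -0.05660, +1.53555); u = 862.2·(+0.18758)/1.53555 + 312.8 = 418.1234, v = 809.1·(-0.05660)/1.53555 + 248.7 = 218.8771
M3: Pc = R·M3+t = (+0.00644, -0.12204, +1.48164); u = 862.2·(+0.00644)/1.48164 + 312.8 = 316.5482, v = 809.1·(-0.12204)/1.48164 + 248.7 = 182.0534

c0=(282.40, 285.74) c1=(387.62, 319.71) c2=(418.12, 218.88) c3=(316.55, 182.05)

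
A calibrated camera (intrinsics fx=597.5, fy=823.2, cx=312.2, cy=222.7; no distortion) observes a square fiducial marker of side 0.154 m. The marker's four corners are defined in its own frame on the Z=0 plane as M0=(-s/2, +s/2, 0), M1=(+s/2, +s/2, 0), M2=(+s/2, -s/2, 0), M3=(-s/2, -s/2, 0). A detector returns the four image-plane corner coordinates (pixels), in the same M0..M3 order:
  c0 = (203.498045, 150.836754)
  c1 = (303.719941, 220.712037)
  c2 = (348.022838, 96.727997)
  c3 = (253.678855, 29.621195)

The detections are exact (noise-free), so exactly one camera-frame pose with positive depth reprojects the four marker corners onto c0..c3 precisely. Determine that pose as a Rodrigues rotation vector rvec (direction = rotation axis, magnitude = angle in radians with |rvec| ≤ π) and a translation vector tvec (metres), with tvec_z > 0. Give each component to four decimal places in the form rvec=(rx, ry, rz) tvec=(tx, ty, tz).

Intrinsics K: fx=597.5, fy=823.2, cx=312.2, cy=222.7
Marker side s = 0.154 m; corners in marker frame (Z=0):
  M0 = (-0.0770, +0.0770, 0)
  M1 = (+0.0770, +0.0770, 0)
  M2 = (+0.0770, -0.0770, 0)
  M3 = (-0.0770, -0.0770, 0)
Detected image corners:
  c0 = (203.498045, 150.836754) px
  c1 = (303.719941, 220.712037) px
  c2 = (348.022838, 96.727997) px
  c3 = (253.678855, 29.621195) px
Planar DLT: solve 8×8 A·h = b for H (H[2,2]=1):
  H  [+646.99291 -407.76756 +278.10686]
  H  [+451.59834 +750.75505 +122.90390]
  H  [+0.05707 -0.36463 +1.00000]
B = K⁻¹H; ‖b₁‖=1.181670, ‖b₂‖=1.181670; λ = 2/(‖b₁‖+‖b₂‖) = 0.846260, sign → tz>0 ⇒ λ=+0.846260
r₁ = λ·B[:,0] = (+0.89112,+0.45118,+0.04830); r₂ = λ·B[:,1] = (-0.41630,+0.85526,-0.30857)
r₃ = r₁×r₂ = (-0.18053,+0.25487,+0.94997); SVD([r₁ r₂ r₃]) → R = UVᵀ:
  R  [+0.89112 -0.41630 -0.18053]
  R  [+0.45118 +0.85526 +0.25487]
  R  [+0.04830 -0.30857 +0.94997]
t = (-0.04829, -0.10259, +0.84626) m
tr R = 2.696361; θ = arccos((tr R − 1)/2) = 0.558255 rad = 31.986°
axis k = ((R−Rᵀ)₃₂, (R−Rᵀ)₁₃, (R−Rᵀ)₂₁) / (2 sinθ) = (-0.531841, -0.215990, +0.818836)
rvec = θ·k = (-0.296903, -0.120578, +0.457120)

rvec=(-0.2969, -0.1206, 0.4571) tvec=(-0.0483, -0.1026, 0.8463)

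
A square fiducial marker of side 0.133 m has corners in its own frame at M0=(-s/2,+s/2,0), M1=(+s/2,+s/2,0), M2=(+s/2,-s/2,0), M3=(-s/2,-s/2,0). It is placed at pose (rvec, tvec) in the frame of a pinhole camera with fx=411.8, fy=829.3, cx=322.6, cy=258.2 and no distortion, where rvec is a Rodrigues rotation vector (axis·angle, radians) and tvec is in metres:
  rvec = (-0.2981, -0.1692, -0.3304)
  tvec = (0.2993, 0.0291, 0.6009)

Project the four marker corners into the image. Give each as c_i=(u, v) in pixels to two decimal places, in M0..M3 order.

c0=(510.64, 416.38) c1=(587.24, 354.82) c2=(543.09, 192.03) c3=(468.82, 242.50)

Intrinsics K: fx=411.8, fy=829.3, cx=322.6, cy=258.2
Marker side s = 0.133 m; corners in marker frame (Z=0):
  M0 = (-0.0665, +0.0665, 0)
  M1 = (+0.0665, +0.0665, 0)
  M2 = (+0.0665, -0.0665, 0)
  M3 = (-0.0665, -0.0665, 0)
rvec = (-0.2981, -0.1692, -0.3304), |rvec| = θ = 0.47608 rad = 27.278°
Rodrigues: sinθ=0.45830, 1−cosθ=0.11120; R = I + sinθ·[k]× + (1−cosθ)·[k]×²:
    [+0.93240 +0.34281 -0.11456]
    [-0.29331 +0.90284 +0.31439]
    [+0.21120 -0.25954 +0.94236]
t = (0.2993, 0.0291, 0.6009) m
M0: Pc = R·M0+t = (+0.26009, +0.10864, +0.56960); u = 411.8·(+0.26009)/0.56960 + 322.6 = 510.6387, v = 829.3·(+0.10864)/0.56960 + 258.2 = 416.3802
M1: Pc = R·M1+t = (+0.38410, +0.06963, +0.59769); u = 411.8·(+0.38410)/0.59769 + 322.6 = 587.2420, v = 829.3·(+0.06963)/0.59769 + 258.2 = 354.8180
M2: Pc = R·M2+t = (+0.33851, -0.05044, +0.63220); u = 411.8·(+0.33851)/0.63220 + 322.6 = 543.0943, v = 829.3·(-0.05044)/0.63220 + 258.2 = 192.0292
M3: Pc = R·M3+t = (+0.21450, -0.01143, +0.60411); u = 411.8·(+0.21450)/0.60411 + 322.6 = 468.8153, v = 829.3·(-0.01143)/0.60411 + 258.2 = 242.5044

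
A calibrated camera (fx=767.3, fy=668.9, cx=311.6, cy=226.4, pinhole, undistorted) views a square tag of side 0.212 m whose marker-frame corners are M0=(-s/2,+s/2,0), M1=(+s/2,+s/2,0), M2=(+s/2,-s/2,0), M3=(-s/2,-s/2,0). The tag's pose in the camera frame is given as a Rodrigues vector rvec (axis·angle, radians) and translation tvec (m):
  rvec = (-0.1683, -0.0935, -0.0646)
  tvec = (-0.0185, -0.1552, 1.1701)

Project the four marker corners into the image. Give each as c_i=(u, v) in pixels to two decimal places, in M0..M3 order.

c0=(233.56, 200.08) c1=(373.91, 193.69) c2=(362.32, 78.17) c3=(225.91, 82.34)

Intrinsics K: fx=767.3, fy=668.9, cx=311.6, cy=226.4
Marker side s = 0.212 m; corners in marker frame (Z=0):
  M0 = (-0.1060, +0.1060, 0)
  M1 = (+0.1060, +0.1060, 0)
  M2 = (+0.1060, -0.1060, 0)
  M3 = (-0.1060, -0.1060, 0)
rvec = (-0.1683, -0.0935, -0.0646), |rvec| = θ = 0.20308 rad = 11.635°
Rodrigues: sinθ=0.20168, 1−cosθ=0.02055; R = I + sinθ·[k]× + (1−cosθ)·[k]×²:
    [+0.99356 +0.07200 -0.08744]
    [-0.05632 +0.98381 +0.17016]
    [+0.09828 -0.16414 +0.98153]
t = (-0.0185, -0.1552, 1.1701) m
M0: Pc = R·M0+t = (-0.11619, -0.04495, +1.14228); u = 767.3·(-0.11619)/1.14228 + 311.6 = 233.5550, v = 668.9·(-0.04495)/1.14228 + 226.4 = 200.0799
M1: Pc = R·M1+t = (+0.09445, -0.05689, +1.16312); u = 767.3·(+0.09445)/1.16312 + 311.6 = 373.9076, v = 668.9·(-0.05689)/1.16312 + 226.4 = 193.6854
M2: Pc = R·M2+t = (+0.07919, -0.26545, +1.19792); u = 767.3·(+0.07919)/1.19792 + 311.6 = 362.3210, v = 668.9·(-0.26545)/1.19792 + 226.4 = 78.1746
M3: Pc = R·M3+t = (-0.13145, -0.25351, +1.17708); u = 767.3·(-0.13145)/1.17708 + 311.6 = 225.9124, v = 668.9·(-0.25351)/1.17708 + 226.4 = 82.3356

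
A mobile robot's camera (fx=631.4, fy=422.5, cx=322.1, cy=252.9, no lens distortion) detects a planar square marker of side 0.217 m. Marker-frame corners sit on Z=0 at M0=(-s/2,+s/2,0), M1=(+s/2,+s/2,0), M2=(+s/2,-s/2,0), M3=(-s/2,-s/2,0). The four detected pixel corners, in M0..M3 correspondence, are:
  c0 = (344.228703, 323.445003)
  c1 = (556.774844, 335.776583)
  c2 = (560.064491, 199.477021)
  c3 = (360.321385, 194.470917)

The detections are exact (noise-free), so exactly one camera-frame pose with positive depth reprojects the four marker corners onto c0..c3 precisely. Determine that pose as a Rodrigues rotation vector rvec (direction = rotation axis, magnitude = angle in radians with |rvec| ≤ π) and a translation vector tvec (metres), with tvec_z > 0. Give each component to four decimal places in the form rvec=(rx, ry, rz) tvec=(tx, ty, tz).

rvec=(-0.2099, 0.1533, 0.0762) tvec=(0.1404, 0.0131, 0.6780)

Intrinsics K: fx=631.4, fy=422.5, cx=322.1, cy=252.9
Marker side s = 0.217 m; corners in marker frame (Z=0):
  M0 = (-0.1085, +0.1085, 0)
  M1 = (+0.1085, +0.1085, 0)
  M2 = (+0.1085, -0.1085, 0)
  M3 = (-0.1085, -0.1085, 0)
Detected image corners:
  c0 = (344.228703, 323.445003) px
  c1 = (556.774844, 335.776583) px
  c2 = (560.064491, 199.477021) px
  c3 = (360.321385, 194.470917) px
Planar DLT: solve 8×8 A·h = b for H (H[2,2]=1):
  H  [+841.97798 -180.76846 +452.87459]
  H  [-22.49216 +532.53295 +261.04288]
  H  [-0.23509 -0.29726 +1.00000]
B = K⁻¹H; ‖b₁‖=1.474921, ‖b₂‖=1.474921; λ = 2/(‖b₁‖+‖b₂‖) = 0.678002, sign → tz>0 ⇒ λ=+0.678002
r₁ = λ·B[:,0] = (+0.98543,+0.05931,-0.15939); r₂ = λ·B[:,1] = (-0.09130,+0.97522,-0.20154)
r₃ = r₁×r₂ = (+0.14348,+0.21316,+0.96642); SVD([r₁ r₂ r₃]) → R = UVᵀ:
  R  [+0.98543 -0.09130 +0.14348]
  R  [+0.05931 +0.97522 +0.21316]
  R  [-0.15939 -0.20154 +0.96642]
t = (+0.14043, +0.01307, +0.67800) m
tr R = 2.927072; θ = arccos((tr R − 1)/2) = 0.270879 rad = 15.520°
axis k = ((R−Rᵀ)₃₂, (R−Rᵀ)₁₃, (R−Rᵀ)₂₁) / (2 sinθ) = (-0.774915, +0.565953, +0.281431)
rvec = θ·k = (-0.209908, +0.153305, +0.076234)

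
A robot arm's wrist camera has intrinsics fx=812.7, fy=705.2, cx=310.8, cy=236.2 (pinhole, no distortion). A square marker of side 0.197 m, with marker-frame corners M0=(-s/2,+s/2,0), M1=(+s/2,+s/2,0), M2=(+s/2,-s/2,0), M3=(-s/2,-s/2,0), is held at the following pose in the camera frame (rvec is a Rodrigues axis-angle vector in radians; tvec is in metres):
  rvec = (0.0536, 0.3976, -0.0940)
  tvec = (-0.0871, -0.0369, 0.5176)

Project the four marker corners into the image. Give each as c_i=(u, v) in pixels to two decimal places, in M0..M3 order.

c0=(67.44, 323.21) c1=(333.25, 313.74) c2=(299.29, 24.63) c3=(35.00, 74.30)

Intrinsics K: fx=812.7, fy=705.2, cx=310.8, cy=236.2
Marker side s = 0.197 m; corners in marker frame (Z=0):
  M0 = (-0.0985, +0.0985, 0)
  M1 = (+0.0985, +0.0985, 0)
  M2 = (+0.0985, -0.0985, 0)
  M3 = (-0.0985, -0.0985, 0)
rvec = (0.0536, 0.3976, -0.0940), |rvec| = θ = 0.41206 rad = 23.609°
Rodrigues: sinθ=0.40050, 1−cosθ=0.08370; R = I + sinθ·[k]× + (1−cosθ)·[k]×²:
    [+0.91771 +0.10187 +0.38396]
    [-0.08086 +0.99423 -0.07052]
    [-0.38893 +0.03367 +0.92065]
t = (-0.0871, -0.0369, 0.5176) m
M0: Pc = R·M0+t = (-0.16746, +0.06900, +0.55923); u = 812.7·(-0.16746)/0.55923 + 310.8 = 67.4362, v = 705.2·(+0.06900)/0.55923 + 236.2 = 323.2057
M1: Pc = R·M1+t = (+0.01333, +0.05307, +0.48261); u = 812.7·(+0.01333)/0.48261 + 310.8 = 333.2454, v = 705.2·(+0.05307)/0.48261 + 236.2 = 313.7432
M2: Pc = R·M2+t = (-0.00674, -0.14280, +0.47597); u = 812.7·(-0.00674)/0.47597 + 310.8 = 299.2931, v = 705.2·(-0.14280)/0.47597 + 236.2 = 24.6346
M3: Pc = R·M3+t = (-0.18753, -0.12687, +0.55259); u = 812.7·(-0.18753)/0.55259 + 310.8 = 35.0008, v = 705.2·(-0.12687)/0.55259 + 236.2 = 74.2966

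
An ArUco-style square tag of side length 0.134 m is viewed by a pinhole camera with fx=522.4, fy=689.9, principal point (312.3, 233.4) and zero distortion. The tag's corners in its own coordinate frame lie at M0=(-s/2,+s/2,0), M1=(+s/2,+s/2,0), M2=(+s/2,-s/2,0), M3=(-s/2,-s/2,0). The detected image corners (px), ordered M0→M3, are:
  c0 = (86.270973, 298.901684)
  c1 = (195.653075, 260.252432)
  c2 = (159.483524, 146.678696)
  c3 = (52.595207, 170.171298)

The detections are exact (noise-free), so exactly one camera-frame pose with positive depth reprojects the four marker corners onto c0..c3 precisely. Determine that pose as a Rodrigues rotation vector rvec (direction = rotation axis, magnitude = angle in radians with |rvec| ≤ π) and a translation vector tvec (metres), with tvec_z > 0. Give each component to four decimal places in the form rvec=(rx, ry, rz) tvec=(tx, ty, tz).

Intrinsics K: fx=522.4, fy=689.9, cx=312.3, cy=233.4
Marker side s = 0.134 m; corners in marker frame (Z=0):
  M0 = (-0.0670, +0.0670, 0)
  M1 = (+0.0670, +0.0670, 0)
  M2 = (+0.0670, -0.0670, 0)
  M3 = (-0.0670, -0.0670, 0)
Detected image corners:
  c0 = (86.270973, 298.901684) px
  c1 = (195.653075, 260.252432) px
  c2 = (159.483524, 146.678696) px
  c3 = (52.595207, 170.171298) px
Planar DLT: solve 8×8 A·h = b for H (H[2,2]=1):
  H  [+908.15497 +207.11105 +125.96468]
  H  [-50.31891 +805.21849 +216.37082]
  H  [+0.82144 -0.43739 +1.00000]
B = K⁻¹H; ‖b₁‖=1.534194, ‖b₂‖=1.534194; λ = 2/(‖b₁‖+‖b₂‖) = 0.651808, sign → tz>0 ⇒ λ=+0.651808
r₁ = λ·B[:,0] = (+0.81304,-0.22868,+0.53542); r₂ = λ·B[:,1] = (+0.42885,+0.85721,-0.28509)
r₃ = r₁×r₂ = (-0.39377,+0.46141,+0.79501); SVD([r₁ r₂ r₃]) → R = UVᵀ:
  R  [+0.81304 +0.42885 -0.39377]
  R  [-0.22868 +0.85721 +0.46141]
  R  [+0.53542 -0.28509 +0.79501]
t = (-0.23249, -0.01609, +0.65181) m
tr R = 2.465259; θ = arccos((tr R − 1)/2) = 0.748619 rad = 42.893°
axis k = ((R−Rᵀ)₃₂, (R−Rᵀ)₁₃, (R−Rᵀ)₂₁) / (2 sinθ) = (-0.548393, -0.682602, -0.483032)
rvec = θ·k = (-0.410537, -0.511009, -0.361607)

rvec=(-0.4105, -0.5110, -0.3616) tvec=(-0.2325, -0.0161, 0.6518)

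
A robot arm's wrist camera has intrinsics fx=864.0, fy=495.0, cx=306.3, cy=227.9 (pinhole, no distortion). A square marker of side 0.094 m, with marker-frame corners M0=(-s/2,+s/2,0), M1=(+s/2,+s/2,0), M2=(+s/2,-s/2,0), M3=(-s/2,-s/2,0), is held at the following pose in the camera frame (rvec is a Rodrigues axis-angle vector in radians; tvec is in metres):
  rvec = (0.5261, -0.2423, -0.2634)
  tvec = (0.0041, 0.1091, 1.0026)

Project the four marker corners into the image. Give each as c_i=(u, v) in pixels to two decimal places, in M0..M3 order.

c0=(279.76, 306.88) c1=(353.78, 291.90) c2=(340.95, 255.78) c3=(262.99, 270.96)

Intrinsics K: fx=864.0, fy=495.0, cx=306.3, cy=227.9
Marker side s = 0.094 m; corners in marker frame (Z=0):
  M0 = (-0.0470, +0.0470, 0)
  M1 = (+0.0470, +0.0470, 0)
  M2 = (+0.0470, -0.0470, 0)
  M3 = (-0.0470, -0.0470, 0)
rvec = (0.5261, -0.2423, -0.2634), |rvec| = θ = 0.63629 rad = 36.457°
Rodrigues: sinθ=0.59422, 1−cosθ=0.19570; R = I + sinθ·[k]× + (1−cosθ)·[k]×²:
    [+0.93809 +0.18437 -0.29326]
    [-0.30760 +0.83268 -0.46046]
    [+0.15930 +0.52216 +0.83784]
t = (0.0041, 0.1091, 1.0026) m
M0: Pc = R·M0+t = (-0.03132, +0.16269, +1.01965); u = 864.0·(-0.03132)/1.01965 + 306.3 = 279.7570, v = 495.0·(+0.16269)/1.01965 + 227.9 = 306.8808
M1: Pc = R·M1+t = (+0.05686, +0.13378, +1.03463); u = 864.0·(+0.05686)/1.03463 + 306.3 = 353.7789, v = 495.0·(+0.13378)/1.03463 + 227.9 = 291.9042
M2: Pc = R·M2+t = (+0.03952, +0.05551, +0.98555); u = 864.0·(+0.03952)/0.98555 + 306.3 = 340.9503, v = 495.0·(+0.05551)/0.98555 + 227.9 = 255.7789
M3: Pc = R·M3+t = (-0.04866, +0.08442, +0.97057); u = 864.0·(-0.04866)/0.97057 + 306.3 = 262.9871, v = 495.0·(+0.08442)/0.97057 + 227.9 = 270.9555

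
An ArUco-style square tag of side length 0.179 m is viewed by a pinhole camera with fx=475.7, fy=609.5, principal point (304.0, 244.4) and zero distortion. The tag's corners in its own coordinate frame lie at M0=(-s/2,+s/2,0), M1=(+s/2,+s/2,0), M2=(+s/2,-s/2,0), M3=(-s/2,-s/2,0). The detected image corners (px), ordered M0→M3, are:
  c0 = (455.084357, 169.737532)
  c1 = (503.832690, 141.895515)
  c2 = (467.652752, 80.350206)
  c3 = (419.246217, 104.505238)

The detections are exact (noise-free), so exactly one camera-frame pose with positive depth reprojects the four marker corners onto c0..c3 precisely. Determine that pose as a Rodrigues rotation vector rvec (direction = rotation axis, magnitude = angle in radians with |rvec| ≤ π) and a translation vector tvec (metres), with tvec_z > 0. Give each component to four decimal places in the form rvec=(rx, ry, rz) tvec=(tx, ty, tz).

Intrinsics K: fx=475.7, fy=609.5, cx=304.0, cy=244.4
Marker side s = 0.179 m; corners in marker frame (Z=0):
  M0 = (-0.0895, +0.0895, 0)
  M1 = (+0.0895, +0.0895, 0)
  M2 = (+0.0895, -0.0895, 0)
  M3 = (-0.0895, -0.0895, 0)
Detected image corners:
  c0 = (455.084357, 169.737532) px
  c1 = (503.832690, 141.895515) px
  c2 = (467.652752, 80.350206) px
  c3 = (419.246217, 104.505238) px
Planar DLT: solve 8×8 A·h = b for H (H[2,2]=1):
  H  [+380.64555 +102.04191 +461.62259]
  H  [-115.65049 +327.24072 +123.23713]
  H  [+0.23682 -0.21486 +1.00000]
B = K⁻¹H; ‖b₁‖=0.747083, ‖b₂‖=0.747083; λ = 2/(‖b₁‖+‖b₂‖) = 1.338539, sign → tz>0 ⇒ λ=+1.338539
r₁ = λ·B[:,0] = (+0.86850,-0.38109,+0.31699); r₂ = λ·B[:,1] = (+0.47092,+0.83398,-0.28759)
r₃ = r₁×r₂ = (-0.15477,+0.39905,+0.90377); SVD([r₁ r₂ r₃]) → R = UVᵀ:
  R  [+0.86850 +0.47092 -0.15477]
  R  [-0.38109 +0.83398 +0.39905]
  R  [+0.31699 -0.28759 +0.90377]
t = (+0.44352, -0.26609, +1.33854) m
tr R = 2.606251; θ = arccos((tr R − 1)/2) = 0.638274 rad = 36.570°
axis k = ((R−Rᵀ)₃₂, (R−Rᵀ)₁₃, (R−Rᵀ)₂₁) / (2 sinθ) = (-0.576227, -0.395898, -0.715001)
rvec = θ·k = (-0.367791, -0.252691, -0.456367)

rvec=(-0.3678, -0.2527, -0.4564) tvec=(0.4435, -0.2661, 1.3385)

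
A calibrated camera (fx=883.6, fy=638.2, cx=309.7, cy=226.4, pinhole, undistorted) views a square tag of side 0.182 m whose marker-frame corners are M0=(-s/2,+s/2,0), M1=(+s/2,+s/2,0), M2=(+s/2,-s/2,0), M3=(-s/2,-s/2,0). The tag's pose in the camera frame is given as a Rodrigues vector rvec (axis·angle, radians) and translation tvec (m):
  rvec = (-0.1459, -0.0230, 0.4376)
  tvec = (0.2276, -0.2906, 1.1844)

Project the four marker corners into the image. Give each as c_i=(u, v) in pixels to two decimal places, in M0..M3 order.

c0=(390.31, 91.52) c1=(514.87, 133.40) c2=(566.84, 48.55) c3=(444.95, 7.72)

Intrinsics K: fx=883.6, fy=638.2, cx=309.7, cy=226.4
Marker side s = 0.182 m; corners in marker frame (Z=0):
  M0 = (-0.0910, +0.0910, 0)
  M1 = (+0.0910, +0.0910, 0)
  M2 = (+0.0910, -0.0910, 0)
  M3 = (-0.0910, -0.0910, 0)
rvec = (-0.1459, -0.0230, 0.4376), |rvec| = θ = 0.46185 rad = 26.462°
Rodrigues: sinθ=0.44561, 1−cosθ=0.10477; R = I + sinθ·[k]× + (1−cosθ)·[k]×²:
    [+0.90568 -0.42056 -0.05355]
    [+0.42386 +0.89549 +0.13582]
    [-0.00917 -0.14571 +0.98928]
t = (0.2276, -0.2906, 1.1844) m
M0: Pc = R·M0+t = (+0.10691, -0.24768, +1.17197); u = 883.6·(+0.10691)/1.17197 + 309.7 = 390.3053, v = 638.2·(-0.24768)/1.17197 + 226.4 = 91.5248
M1: Pc = R·M1+t = (+0.27175, -0.17054, +1.17031); u = 883.6·(+0.27175)/1.17031 + 309.7 = 514.8728, v = 638.2·(-0.17054)/1.17031 + 226.4 = 133.4000
M2: Pc = R·M2+t = (+0.34829, -0.33352, +1.19683); u = 883.6·(+0.34829)/1.19683 + 309.7 = 566.8364, v = 638.2·(-0.33352)/1.19683 + 226.4 = 48.5533
M3: Pc = R·M3+t = (+0.18345, -0.41066, +1.19849); u = 883.6·(+0.18345)/1.19849 + 309.7 = 444.9528, v = 638.2·(-0.41066)/1.19849 + 226.4 = 7.7228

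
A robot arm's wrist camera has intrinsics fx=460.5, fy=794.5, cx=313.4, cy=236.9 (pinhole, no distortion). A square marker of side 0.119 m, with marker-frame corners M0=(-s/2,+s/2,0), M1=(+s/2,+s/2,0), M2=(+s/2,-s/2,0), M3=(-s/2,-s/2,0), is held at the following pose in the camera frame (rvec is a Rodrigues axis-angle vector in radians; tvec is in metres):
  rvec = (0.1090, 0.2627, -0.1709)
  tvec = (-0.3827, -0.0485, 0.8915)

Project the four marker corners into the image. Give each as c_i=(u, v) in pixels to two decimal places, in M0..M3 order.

c0=(97.15, 253.38) c1=(148.54, 237.49) c2=(135.18, 131.10) c3=(83.68, 150.92)

Intrinsics K: fx=460.5, fy=794.5, cx=313.4, cy=236.9
Marker side s = 0.119 m; corners in marker frame (Z=0):
  M0 = (-0.0595, +0.0595, 0)
  M1 = (+0.0595, +0.0595, 0)
  M2 = (+0.0595, -0.0595, 0)
  M3 = (-0.0595, -0.0595, 0)
rvec = (0.1090, 0.2627, -0.1709), |rvec| = θ = 0.33181 rad = 19.011°
Rodrigues: sinθ=0.32576, 1−cosθ=0.05455; R = I + sinθ·[k]× + (1−cosθ)·[k]×²:
    [+0.95134 +0.18197 +0.24868]
    [-0.15359 +0.97964 -0.12925]
    [-0.26713 +0.08477 +0.95992]
t = (-0.3827, -0.0485, 0.8915) m
M0: Pc = R·M0+t = (-0.42848, +0.01893, +0.91244); u = 460.5·(-0.42848)/0.91244 + 313.4 = 97.1509, v = 794.5·(+0.01893)/0.91244 + 236.9 = 253.3812
M1: Pc = R·M1+t = (-0.31527, +0.00065, +0.88065); u = 460.5·(-0.31527)/0.88065 + 313.4 = 148.5432, v = 794.5·(+0.00065)/0.88065 + 236.9 = 237.4863
M2: Pc = R·M2+t = (-0.33692, -0.11593, +0.87056); u = 460.5·(-0.33692)/0.87056 + 313.4 = 135.1786, v = 794.5·(-0.11593)/0.87056 + 236.9 = 131.1010
M3: Pc = R·M3+t = (-0.45013, -0.09765, +0.90235); u = 460.5·(-0.45013)/0.90235 + 313.4 = 83.6826, v = 794.5·(-0.09765)/0.90235 + 236.9 = 150.9214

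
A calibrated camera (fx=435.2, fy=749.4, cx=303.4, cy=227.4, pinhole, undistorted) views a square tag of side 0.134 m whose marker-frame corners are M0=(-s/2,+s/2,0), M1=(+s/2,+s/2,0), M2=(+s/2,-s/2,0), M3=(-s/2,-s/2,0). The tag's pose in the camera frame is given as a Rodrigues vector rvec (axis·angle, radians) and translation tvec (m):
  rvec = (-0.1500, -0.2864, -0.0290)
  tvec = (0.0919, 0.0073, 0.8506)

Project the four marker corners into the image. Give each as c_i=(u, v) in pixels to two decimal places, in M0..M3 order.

c0=(319.81, 294.87) c1=(384.11, 291.05) c2=(379.04, 176.76) c3=(315.98, 175.34)

Intrinsics K: fx=435.2, fy=749.4, cx=303.4, cy=227.4
Marker side s = 0.134 m; corners in marker frame (Z=0):
  M0 = (-0.0670, +0.0670, 0)
  M1 = (+0.0670, +0.0670, 0)
  M2 = (+0.0670, -0.0670, 0)
  M3 = (-0.0670, -0.0670, 0)
rvec = (-0.1500, -0.2864, -0.0290), |rvec| = θ = 0.32460 rad = 18.598°
Rodrigues: sinθ=0.31893, 1−cosθ=0.05222; R = I + sinθ·[k]× + (1−cosθ)·[k]×²:
    [+0.95893 +0.04979 -0.27924]
    [-0.00720 +0.98843 +0.15150]
    [+0.28355 -0.14326 +0.94819]
t = (0.0919, 0.0073, 0.8506) m
M0: Pc = R·M0+t = (+0.03099, +0.07401, +0.82200); u = 435.2·(+0.03099)/0.82200 + 303.4 = 319.8059, v = 749.4·(+0.07401)/0.82200 + 227.4 = 294.8707
M1: Pc = R·M1+t = (+0.15948, +0.07304, +0.86000); u = 435.2·(+0.15948)/0.86000 + 303.4 = 384.1063, v = 749.4·(+0.07304)/0.86000 + 227.4 = 291.0489
M2: Pc = R·M2+t = (+0.15281, -0.05941, +0.87920); u = 435.2·(+0.15281)/0.87920 + 303.4 = 379.0419, v = 749.4·(-0.05941)/0.87920 + 227.4 = 176.7630
M3: Pc = R·M3+t = (+0.02432, -0.05844, +0.84120); u = 435.2·(+0.02432)/0.84120 + 303.4 = 315.9801, v = 749.4·(-0.05844)/0.84120 + 227.4 = 175.3354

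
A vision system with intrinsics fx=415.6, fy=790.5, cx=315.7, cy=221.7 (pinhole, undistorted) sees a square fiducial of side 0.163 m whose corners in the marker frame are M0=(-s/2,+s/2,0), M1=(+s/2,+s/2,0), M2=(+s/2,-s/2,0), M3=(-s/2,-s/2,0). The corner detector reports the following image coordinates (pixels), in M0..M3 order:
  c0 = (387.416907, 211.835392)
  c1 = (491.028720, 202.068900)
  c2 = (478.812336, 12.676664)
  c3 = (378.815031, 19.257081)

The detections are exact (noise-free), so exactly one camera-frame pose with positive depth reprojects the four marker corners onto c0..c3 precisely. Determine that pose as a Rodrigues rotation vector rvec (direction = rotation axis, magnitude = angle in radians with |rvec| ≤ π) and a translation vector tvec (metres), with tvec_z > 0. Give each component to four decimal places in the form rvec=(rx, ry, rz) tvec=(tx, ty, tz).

Intrinsics K: fx=415.6, fy=790.5, cx=315.7, cy=221.7
Marker side s = 0.163 m; corners in marker frame (Z=0):
  M0 = (-0.0815, +0.0815, 0)
  M1 = (+0.0815, +0.0815, 0)
  M2 = (+0.0815, -0.0815, 0)
  M3 = (-0.0815, -0.0815, 0)
Detected image corners:
  c0 = (387.416907, 211.835392) px
  c1 = (491.028720, 202.068900) px
  c2 = (478.812336, 12.676664) px
  c3 = (378.815031, 19.257081) px
Planar DLT: solve 8×8 A·h = b for H (H[2,2]=1):
  H  [+664.56052 -34.70383 +434.30607]
  H  [-39.63966 +1146.28159 +109.65976]
  H  [+0.09262 -0.22729 +1.00000]
B = K⁻¹H; ‖b₁‖=1.533377, ‖b₂‖=1.533377; λ = 2/(‖b₁‖+‖b₂‖) = 0.652155, sign → tz>0 ⇒ λ=+0.652155
r₁ = λ·B[:,0] = (+0.99694,-0.04964,+0.06040); r₂ = λ·B[:,1] = (+0.05814,+0.98724,-0.14823)
r₃ = r₁×r₂ = (-0.05227,+0.15129,+0.98711); SVD([r₁ r₂ r₃]) → R = UVᵀ:
  R  [+0.99694 +0.05814 -0.05227]
  R  [-0.04964 +0.98724 +0.15129]
  R  [+0.06040 -0.14823 +0.98711]
t = (+0.18612, -0.09243, +0.65216) m
tr R = 2.971289; θ = arccos((tr R − 1)/2) = 0.169647 rad = 9.720°
axis k = ((R−Rᵀ)₃₂, (R−Rᵀ)₁₃, (R−Rᵀ)₂₁) / (2 sinθ) = (-0.887001, -0.333683, -0.319196)
rvec = θ·k = (-0.150477, -0.056608, -0.054151)

rvec=(-0.1505, -0.0566, -0.0542) tvec=(0.1861, -0.0924, 0.6522)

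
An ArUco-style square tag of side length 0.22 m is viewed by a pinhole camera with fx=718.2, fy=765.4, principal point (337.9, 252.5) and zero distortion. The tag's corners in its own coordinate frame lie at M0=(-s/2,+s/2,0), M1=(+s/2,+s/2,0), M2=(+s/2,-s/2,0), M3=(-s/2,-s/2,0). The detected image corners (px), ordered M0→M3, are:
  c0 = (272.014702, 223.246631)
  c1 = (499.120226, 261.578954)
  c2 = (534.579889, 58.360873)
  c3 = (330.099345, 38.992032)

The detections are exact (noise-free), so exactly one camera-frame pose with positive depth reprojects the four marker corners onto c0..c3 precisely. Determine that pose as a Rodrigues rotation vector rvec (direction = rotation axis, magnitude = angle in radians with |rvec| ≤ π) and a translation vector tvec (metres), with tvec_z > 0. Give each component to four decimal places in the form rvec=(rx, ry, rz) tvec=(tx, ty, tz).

Intrinsics K: fx=718.2, fy=765.4, cx=337.9, cy=252.5
Marker side s = 0.22 m; corners in marker frame (Z=0):
  M0 = (-0.1100, +0.1100, 0)
  M1 = (+0.1100, +0.1100, 0)
  M2 = (+0.1100, -0.1100, 0)
  M3 = (-0.1100, -0.1100, 0)
Detected image corners:
  c0 = (272.014702, 223.246631) px
  c1 = (499.120226, 261.578954) px
  c2 = (534.579889, 58.360873) px
  c3 = (330.099345, 38.992032) px
Planar DLT: solve 8×8 A·h = b for H (H[2,2]=1):
  H  [+829.59008 -441.65567 +406.08196]
  H  [+75.78236 +798.11196 +139.05504]
  H  [-0.36226 -0.55509 +1.00000]
B = K⁻¹H; ‖b₁‖=1.391409, ‖b₂‖=1.391409; λ = 2/(‖b₁‖+‖b₂‖) = 0.718696, sign → tz>0 ⇒ λ=+0.718696
r₁ = λ·B[:,0] = (+0.95265,+0.15705,-0.26035); r₂ = λ·B[:,1] = (-0.25427,+0.88102,-0.39894)
r₃ = r₁×r₂ = (+0.16673,+0.44625,+0.87924); SVD([r₁ r₂ r₃]) → R = UVᵀ:
  R  [+0.95265 -0.25427 +0.16673]
  R  [+0.15705 +0.88102 +0.44625]
  R  [-0.26035 -0.39894 +0.87924]
t = (+0.06823, -0.10652, +0.71870) m
tr R = 2.712914; θ = arccos((tr R − 1)/2) = 0.542430 rad = 31.079°
axis k = ((R−Rᵀ)₃₂, (R−Rᵀ)₁₃, (R−Rᵀ)₂₁) / (2 sinθ) = (-0.818638, +0.413662, +0.398391)
rvec = θ·k = (-0.444054, +0.224383, +0.216099)

rvec=(-0.4441, 0.2244, 0.2161) tvec=(0.0682, -0.1065, 0.7187)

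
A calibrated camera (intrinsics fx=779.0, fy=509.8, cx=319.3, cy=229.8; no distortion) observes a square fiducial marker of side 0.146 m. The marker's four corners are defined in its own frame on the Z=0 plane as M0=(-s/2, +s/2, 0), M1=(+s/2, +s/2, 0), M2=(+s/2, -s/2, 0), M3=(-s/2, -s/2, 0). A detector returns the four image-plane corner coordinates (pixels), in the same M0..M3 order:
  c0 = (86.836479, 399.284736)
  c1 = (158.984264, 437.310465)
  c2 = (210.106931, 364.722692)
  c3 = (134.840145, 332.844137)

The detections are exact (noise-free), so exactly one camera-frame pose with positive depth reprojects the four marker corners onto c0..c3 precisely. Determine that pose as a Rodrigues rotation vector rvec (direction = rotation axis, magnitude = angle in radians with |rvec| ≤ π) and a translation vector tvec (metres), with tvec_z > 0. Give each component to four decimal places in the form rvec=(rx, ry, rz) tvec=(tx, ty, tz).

rvec=(-0.2124, 0.5699, 0.3909) tvec=(-0.2219, 0.2996, 0.9994)

Intrinsics K: fx=779.0, fy=509.8, cx=319.3, cy=229.8
Marker side s = 0.146 m; corners in marker frame (Z=0):
  M0 = (-0.0730, +0.0730, 0)
  M1 = (+0.0730, +0.0730, 0)
  M2 = (+0.0730, -0.0730, 0)
  M3 = (-0.0730, -0.0730, 0)
Detected image corners:
  c0 = (86.836479, 399.284736) px
  c1 = (158.984264, 437.310465) px
  c2 = (210.106931, 364.722692) px
  c3 = (134.840145, 332.844137) px
Planar DLT: solve 8×8 A·h = b for H (H[2,2]=1):
  H  [+421.97558 -351.99915 +146.33998]
  H  [+23.88393 +441.59729 +382.60140]
  H  [-0.56156 -0.08777 +1.00000]
B = K⁻¹H; ‖b₁‖=1.000551, ‖b₂‖=1.000552; λ = 2/(‖b₁‖+‖b₂‖) = 0.999449, sign → tz>0 ⇒ λ=+0.999449
r₁ = λ·B[:,0] = (+0.77144,+0.29981,-0.56125); r₂ = λ·B[:,1] = (-0.41565,+0.90528,-0.08772)
r₃ = r₁×r₂ = (+0.48179,+0.30096,+0.82299); SVD([r₁ r₂ r₃]) → R = UVᵀ:
  R  [+0.77144 -0.41565 +0.48179]
  R  [+0.29981 +0.90528 +0.30096]
  R  [-0.56125 -0.08772 +0.82299]
t = (-0.22191, +0.29956, +0.99945) m
tr R = 2.499705; θ = arccos((tr R − 1)/2) = 0.722957 rad = 41.422°
axis k = ((R−Rᵀ)₃₂, (R−Rᵀ)₁₃, (R−Rᵀ)₂₁) / (2 sinθ) = (-0.293742, +0.788259, +0.540707)
rvec = θ·k = (-0.212363, +0.569877, +0.390908)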